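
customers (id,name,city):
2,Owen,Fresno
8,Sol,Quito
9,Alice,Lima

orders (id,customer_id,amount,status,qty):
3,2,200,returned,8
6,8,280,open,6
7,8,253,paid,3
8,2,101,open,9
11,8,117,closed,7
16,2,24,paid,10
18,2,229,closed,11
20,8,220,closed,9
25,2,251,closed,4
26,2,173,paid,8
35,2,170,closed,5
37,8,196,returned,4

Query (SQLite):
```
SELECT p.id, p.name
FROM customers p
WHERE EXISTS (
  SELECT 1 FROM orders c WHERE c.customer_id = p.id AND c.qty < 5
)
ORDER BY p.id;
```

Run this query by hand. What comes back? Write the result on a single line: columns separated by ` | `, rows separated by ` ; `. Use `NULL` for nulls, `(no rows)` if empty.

For each customers row, check whether any orders with matching customer_id has qty < 5.
Keep rows where that is true.

2 | Owen ; 8 | Sol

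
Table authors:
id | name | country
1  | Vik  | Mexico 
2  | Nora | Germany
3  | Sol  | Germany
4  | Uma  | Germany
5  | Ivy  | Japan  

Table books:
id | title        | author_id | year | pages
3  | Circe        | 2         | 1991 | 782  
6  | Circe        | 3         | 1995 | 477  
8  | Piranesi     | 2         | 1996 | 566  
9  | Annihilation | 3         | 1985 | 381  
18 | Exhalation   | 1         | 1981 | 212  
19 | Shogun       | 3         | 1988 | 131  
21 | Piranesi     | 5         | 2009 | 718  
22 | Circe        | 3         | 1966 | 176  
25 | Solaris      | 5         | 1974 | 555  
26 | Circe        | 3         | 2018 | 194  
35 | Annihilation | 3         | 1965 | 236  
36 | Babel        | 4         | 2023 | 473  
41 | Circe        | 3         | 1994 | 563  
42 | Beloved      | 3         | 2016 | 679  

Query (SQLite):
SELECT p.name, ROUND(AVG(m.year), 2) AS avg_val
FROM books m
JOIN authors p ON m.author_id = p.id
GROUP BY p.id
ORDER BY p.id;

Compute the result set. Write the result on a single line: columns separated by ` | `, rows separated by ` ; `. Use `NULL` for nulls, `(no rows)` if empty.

Vik | 1981 ; Nora | 1993.5 ; Sol | 1990.88 ; Uma | 2023 ; Ivy | 1991.5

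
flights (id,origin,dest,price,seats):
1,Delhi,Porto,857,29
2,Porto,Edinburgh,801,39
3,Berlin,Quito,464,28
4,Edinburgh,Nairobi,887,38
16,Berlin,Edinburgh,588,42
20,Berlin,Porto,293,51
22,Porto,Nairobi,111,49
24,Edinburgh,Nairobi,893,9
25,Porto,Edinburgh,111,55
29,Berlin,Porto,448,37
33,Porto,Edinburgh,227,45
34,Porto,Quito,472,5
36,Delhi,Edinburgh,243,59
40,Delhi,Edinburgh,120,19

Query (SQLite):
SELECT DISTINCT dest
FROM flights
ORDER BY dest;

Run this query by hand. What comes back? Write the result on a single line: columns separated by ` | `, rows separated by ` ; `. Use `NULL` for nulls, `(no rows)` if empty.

Collect distinct dest values from flights.

Edinburgh ; Nairobi ; Porto ; Quito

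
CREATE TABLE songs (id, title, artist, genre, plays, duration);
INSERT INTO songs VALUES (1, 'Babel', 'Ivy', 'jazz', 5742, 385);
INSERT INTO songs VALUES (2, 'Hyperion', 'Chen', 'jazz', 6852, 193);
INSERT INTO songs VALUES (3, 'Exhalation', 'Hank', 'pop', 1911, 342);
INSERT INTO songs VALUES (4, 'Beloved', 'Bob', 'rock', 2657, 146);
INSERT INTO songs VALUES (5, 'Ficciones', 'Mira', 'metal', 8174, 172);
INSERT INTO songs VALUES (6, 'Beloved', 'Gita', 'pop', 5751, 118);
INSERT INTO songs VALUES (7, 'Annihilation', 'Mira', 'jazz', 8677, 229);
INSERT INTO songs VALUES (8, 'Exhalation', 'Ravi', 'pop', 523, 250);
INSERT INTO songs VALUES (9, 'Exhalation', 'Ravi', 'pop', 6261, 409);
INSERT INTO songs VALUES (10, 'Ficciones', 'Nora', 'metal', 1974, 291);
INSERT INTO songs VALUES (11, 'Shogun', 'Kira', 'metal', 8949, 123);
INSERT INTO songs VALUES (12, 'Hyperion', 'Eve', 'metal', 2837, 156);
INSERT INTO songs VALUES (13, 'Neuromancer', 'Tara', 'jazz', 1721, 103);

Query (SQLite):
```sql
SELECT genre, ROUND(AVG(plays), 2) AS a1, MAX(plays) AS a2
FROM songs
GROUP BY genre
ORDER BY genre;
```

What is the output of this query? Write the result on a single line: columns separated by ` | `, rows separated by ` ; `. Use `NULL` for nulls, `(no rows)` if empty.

Group songs by genre.
Per group compute: ROUND(AVG(plays), 2), MAX(plays).
  jazz: ids {1, 2, 7, 13} → ROUND(AVG(plays), 2)=5748, MAX(plays)=8677
  metal: ids {5, 10, 11, 12} → ROUND(AVG(plays), 2)=5483.5, MAX(plays)=8949
  pop: ids {3, 6, 8, 9} → ROUND(AVG(plays), 2)=3611.5, MAX(plays)=6261
  rock: ids {4} → ROUND(AVG(plays), 2)=2657, MAX(plays)=2657

jazz | 5748 | 8677 ; metal | 5483.5 | 8949 ; pop | 3611.5 | 6261 ; rock | 2657 | 2657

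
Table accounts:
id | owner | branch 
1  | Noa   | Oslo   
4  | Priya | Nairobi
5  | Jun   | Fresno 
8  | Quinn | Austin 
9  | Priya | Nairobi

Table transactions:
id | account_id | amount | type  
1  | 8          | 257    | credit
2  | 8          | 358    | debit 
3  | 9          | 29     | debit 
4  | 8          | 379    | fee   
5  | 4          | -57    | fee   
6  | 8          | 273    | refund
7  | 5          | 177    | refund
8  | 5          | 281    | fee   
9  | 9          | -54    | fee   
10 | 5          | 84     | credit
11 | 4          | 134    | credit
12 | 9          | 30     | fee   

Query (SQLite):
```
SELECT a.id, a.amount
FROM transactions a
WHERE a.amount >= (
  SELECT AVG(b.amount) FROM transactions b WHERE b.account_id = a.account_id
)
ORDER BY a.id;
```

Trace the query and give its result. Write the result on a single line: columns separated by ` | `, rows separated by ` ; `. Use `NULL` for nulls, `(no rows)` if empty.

2 | 358 ; 3 | 29 ; 4 | 379 ; 8 | 281 ; 11 | 134 ; 12 | 30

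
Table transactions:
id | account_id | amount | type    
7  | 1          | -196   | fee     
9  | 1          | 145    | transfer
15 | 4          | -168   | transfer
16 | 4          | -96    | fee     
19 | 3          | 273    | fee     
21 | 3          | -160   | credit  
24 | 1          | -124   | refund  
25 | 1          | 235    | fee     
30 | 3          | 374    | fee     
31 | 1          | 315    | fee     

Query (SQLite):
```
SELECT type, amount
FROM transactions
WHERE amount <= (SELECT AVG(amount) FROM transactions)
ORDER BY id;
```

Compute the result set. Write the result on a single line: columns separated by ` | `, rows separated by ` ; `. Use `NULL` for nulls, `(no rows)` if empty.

fee | -196 ; transfer | -168 ; fee | -96 ; credit | -160 ; refund | -124

Scalar subquery: AVG(amount) over all transactions rows = 59.8.
Keep rows where amount <= that value.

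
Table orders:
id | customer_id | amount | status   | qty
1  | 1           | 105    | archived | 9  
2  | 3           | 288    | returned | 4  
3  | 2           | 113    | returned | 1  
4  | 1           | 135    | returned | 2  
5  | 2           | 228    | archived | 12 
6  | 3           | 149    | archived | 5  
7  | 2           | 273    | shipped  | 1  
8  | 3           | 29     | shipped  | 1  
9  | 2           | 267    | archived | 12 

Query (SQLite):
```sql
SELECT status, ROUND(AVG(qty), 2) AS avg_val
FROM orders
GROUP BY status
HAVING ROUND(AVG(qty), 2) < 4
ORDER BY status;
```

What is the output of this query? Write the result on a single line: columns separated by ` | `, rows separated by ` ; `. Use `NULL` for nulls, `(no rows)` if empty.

Partition orders by status; compute ROUND(AVG(qty), 2) within each group.
HAVING: keep groups where ROUND(AVG(qty), 2) < 4.
  archived: ids {1, 5, 6, 9} → ROUND(AVG(qty), 2)=9.5
  returned: ids {2, 3, 4} → ROUND(AVG(qty), 2)=2.33
  shipped: ids {7, 8} → ROUND(AVG(qty), 2)=1

returned | 2.33 ; shipped | 1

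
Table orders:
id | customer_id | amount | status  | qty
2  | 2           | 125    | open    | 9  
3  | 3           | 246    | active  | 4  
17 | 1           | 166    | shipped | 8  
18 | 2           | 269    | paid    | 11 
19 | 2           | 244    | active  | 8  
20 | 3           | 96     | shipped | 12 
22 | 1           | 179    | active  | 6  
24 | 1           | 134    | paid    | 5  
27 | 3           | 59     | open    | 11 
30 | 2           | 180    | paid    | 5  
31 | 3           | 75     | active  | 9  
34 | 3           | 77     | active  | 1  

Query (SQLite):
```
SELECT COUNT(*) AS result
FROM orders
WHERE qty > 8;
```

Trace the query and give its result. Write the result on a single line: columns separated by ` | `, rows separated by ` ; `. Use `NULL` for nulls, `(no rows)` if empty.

5

Rows where qty > 8 → qty values: [9, 11, 12, 11, 9].
COUNT(*) counts rows → 5.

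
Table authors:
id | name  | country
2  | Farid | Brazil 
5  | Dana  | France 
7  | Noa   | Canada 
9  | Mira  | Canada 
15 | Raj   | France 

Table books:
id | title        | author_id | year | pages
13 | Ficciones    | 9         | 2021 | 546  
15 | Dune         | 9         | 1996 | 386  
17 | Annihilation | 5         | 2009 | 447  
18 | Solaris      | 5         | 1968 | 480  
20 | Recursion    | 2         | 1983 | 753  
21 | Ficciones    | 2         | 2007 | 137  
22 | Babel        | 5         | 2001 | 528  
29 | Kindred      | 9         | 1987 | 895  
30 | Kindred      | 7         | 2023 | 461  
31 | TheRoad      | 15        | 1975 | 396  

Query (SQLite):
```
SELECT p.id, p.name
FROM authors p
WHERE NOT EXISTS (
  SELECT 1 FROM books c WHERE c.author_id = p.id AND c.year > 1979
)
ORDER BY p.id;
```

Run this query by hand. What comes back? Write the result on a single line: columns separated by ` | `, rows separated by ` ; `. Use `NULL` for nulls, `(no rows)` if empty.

For each authors row, check whether any books with matching author_id has year > 1979.
Keep rows where that is false.

15 | Raj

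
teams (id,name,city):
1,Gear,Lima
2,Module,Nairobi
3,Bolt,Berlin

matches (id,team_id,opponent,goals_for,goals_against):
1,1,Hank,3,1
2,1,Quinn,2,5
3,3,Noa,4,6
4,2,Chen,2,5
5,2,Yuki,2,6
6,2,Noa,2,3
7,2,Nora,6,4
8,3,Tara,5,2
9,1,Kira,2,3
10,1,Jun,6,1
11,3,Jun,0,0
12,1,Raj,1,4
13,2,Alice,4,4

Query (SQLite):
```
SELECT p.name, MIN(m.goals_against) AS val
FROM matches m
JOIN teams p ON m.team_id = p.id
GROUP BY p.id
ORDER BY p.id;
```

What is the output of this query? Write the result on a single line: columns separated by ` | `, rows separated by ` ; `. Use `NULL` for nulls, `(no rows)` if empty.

Gear | 1 ; Module | 3 ; Bolt | 0

Join each matches row to its teams via team_id.
Group joined rows by teams.id; compute MIN(m.goals_against) per group.
  1: ids {1, 2, 9, 10, 12} → MIN(m.goals_against)=1
  2: ids {4, 5, 6, 7, 13} → MIN(m.goals_against)=3
  3: ids {3, 8, 11} → MIN(m.goals_against)=0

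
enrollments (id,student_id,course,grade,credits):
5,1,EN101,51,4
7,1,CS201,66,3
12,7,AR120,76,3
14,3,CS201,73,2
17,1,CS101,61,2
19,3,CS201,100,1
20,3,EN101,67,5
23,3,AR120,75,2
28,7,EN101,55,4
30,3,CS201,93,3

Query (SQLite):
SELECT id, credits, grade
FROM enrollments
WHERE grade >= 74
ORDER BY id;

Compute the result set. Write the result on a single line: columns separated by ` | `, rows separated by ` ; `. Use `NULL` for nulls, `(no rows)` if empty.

grade >= 74: ids {12, 19, 23, 30}

12 | 3 | 76 ; 19 | 1 | 100 ; 23 | 2 | 75 ; 30 | 3 | 93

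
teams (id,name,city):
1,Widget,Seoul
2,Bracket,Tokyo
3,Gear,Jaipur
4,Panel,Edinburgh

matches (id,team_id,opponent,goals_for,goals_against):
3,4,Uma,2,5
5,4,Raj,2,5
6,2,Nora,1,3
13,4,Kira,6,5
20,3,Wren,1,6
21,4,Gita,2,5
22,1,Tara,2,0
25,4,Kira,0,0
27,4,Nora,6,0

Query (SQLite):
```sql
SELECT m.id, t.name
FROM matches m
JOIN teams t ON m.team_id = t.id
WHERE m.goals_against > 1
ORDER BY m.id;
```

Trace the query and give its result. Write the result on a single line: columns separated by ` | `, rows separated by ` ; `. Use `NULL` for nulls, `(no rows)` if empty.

3 | Panel ; 5 | Panel ; 6 | Bracket ; 13 | Panel ; 20 | Gear ; 21 | Panel

Each matches row matches the teams row where team_id = teams.id.
Then keep rows with m.goals_against > 1.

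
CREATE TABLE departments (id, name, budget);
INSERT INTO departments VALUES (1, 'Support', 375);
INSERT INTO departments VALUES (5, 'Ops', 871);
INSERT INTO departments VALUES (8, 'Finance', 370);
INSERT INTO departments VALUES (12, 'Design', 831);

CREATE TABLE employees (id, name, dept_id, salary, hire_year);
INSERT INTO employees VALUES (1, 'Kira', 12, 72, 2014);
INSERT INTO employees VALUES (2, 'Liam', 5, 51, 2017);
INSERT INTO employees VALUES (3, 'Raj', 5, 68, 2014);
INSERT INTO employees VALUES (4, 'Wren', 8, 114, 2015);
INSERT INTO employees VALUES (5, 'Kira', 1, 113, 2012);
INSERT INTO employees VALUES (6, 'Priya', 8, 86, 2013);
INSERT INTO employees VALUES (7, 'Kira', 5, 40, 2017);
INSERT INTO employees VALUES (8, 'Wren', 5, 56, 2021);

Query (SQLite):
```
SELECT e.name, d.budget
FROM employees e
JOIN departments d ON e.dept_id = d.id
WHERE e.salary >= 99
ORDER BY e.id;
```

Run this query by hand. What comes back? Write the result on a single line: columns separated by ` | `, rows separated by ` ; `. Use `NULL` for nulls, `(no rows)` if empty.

Each employees row matches the departments row where dept_id = departments.id.
Then keep rows with e.salary >= 99.

Wren | 370 ; Kira | 375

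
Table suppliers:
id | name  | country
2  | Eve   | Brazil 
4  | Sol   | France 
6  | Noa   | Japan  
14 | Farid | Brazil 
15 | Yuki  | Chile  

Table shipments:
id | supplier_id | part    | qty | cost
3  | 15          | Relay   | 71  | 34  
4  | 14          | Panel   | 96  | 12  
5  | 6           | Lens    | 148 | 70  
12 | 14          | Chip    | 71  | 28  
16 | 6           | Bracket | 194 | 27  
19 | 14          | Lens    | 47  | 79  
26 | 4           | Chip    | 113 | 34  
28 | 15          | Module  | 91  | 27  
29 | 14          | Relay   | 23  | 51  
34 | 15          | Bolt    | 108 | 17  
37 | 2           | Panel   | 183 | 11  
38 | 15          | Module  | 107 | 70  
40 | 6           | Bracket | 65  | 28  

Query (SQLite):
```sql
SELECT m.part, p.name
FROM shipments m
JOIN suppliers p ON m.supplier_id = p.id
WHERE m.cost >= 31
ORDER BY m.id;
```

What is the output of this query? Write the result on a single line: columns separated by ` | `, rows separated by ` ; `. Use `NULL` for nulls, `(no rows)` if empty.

Each shipments row matches the suppliers row where supplier_id = suppliers.id.
Then keep rows with m.cost >= 31.

Relay | Yuki ; Lens | Noa ; Lens | Farid ; Chip | Sol ; Relay | Farid ; Module | Yuki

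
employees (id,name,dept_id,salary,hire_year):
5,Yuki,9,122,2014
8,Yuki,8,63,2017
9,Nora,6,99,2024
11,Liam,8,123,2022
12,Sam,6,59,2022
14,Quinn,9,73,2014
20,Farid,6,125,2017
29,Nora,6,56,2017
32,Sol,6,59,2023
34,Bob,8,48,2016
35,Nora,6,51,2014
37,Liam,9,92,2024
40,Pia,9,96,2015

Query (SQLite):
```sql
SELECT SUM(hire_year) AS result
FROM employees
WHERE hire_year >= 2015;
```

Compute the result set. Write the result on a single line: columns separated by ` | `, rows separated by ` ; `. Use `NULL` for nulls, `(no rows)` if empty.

20197

Rows where hire_year >= 2015 → hire_year values: [2017, 2024, 2022, 2022, 2017, 2017, 2023, 2016, 2024, 2015].
SUM of non-NULL values = 20197.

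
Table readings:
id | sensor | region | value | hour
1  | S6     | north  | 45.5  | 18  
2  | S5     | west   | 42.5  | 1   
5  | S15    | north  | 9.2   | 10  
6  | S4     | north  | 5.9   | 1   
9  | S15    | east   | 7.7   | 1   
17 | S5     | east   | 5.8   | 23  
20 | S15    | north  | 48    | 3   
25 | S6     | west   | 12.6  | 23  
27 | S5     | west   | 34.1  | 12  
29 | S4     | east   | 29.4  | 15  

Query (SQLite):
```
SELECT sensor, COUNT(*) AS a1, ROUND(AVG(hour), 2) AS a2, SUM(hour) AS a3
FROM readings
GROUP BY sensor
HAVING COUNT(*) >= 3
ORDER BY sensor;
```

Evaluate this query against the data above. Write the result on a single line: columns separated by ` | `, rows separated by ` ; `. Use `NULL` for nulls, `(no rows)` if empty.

Group readings by sensor.
Per group compute: COUNT(*), ROUND(AVG(hour), 2), SUM(hour).
HAVING: drop groups with fewer than 3 rows.
  S15: ids {5, 9, 20} → COUNT(*)=3, ROUND(AVG(hour), 2)=4.67, SUM(hour)=14
  S4: ids {6, 29} → COUNT(*)=2, ROUND(AVG(hour), 2)=8, SUM(hour)=16
  S5: ids {2, 17, 27} → COUNT(*)=3, ROUND(AVG(hour), 2)=12, SUM(hour)=36
  S6: ids {1, 25} → COUNT(*)=2, ROUND(AVG(hour), 2)=20.5, SUM(hour)=41

S15 | 3 | 4.67 | 14 ; S5 | 3 | 12 | 36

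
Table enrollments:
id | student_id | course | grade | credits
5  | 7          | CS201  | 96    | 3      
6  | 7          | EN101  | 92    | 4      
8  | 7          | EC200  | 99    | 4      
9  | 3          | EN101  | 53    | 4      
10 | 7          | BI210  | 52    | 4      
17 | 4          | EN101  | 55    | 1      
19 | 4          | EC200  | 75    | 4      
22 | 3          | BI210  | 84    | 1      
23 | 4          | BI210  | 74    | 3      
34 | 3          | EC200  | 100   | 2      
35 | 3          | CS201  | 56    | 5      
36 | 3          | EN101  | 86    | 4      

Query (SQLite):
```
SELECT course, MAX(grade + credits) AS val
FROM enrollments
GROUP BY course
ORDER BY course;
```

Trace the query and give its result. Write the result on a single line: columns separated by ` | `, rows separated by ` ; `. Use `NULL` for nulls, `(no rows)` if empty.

For each row compute grade + credits.
Group by course; take MAX of the expression per group.
  BI210: ids {10, 22, 23} → MAX(grade + credits)=85
  CS201: ids {5, 35} → MAX(grade + credits)=99
  EC200: ids {8, 19, 34} → MAX(grade + credits)=103
  EN101: ids {6, 9, 17, 36} → MAX(grade + credits)=96

BI210 | 85 ; CS201 | 99 ; EC200 | 103 ; EN101 | 96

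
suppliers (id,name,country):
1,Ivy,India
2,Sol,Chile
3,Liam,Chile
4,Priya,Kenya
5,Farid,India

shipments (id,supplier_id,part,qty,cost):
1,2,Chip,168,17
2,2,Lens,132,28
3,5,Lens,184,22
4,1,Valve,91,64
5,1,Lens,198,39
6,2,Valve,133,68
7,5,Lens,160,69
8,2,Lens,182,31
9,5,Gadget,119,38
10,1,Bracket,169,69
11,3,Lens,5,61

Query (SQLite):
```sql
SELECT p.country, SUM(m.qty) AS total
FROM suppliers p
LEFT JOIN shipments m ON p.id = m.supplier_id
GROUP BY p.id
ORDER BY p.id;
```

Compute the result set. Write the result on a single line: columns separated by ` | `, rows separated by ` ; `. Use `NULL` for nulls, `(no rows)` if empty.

LEFT JOIN keeps every suppliers row; unmatched ones get NULL for shipments columns.
Group by suppliers.id and compute SUM(m.qty). SUM over an all-NULL group is NULL.
  1: ids {4, 5, 10} → SUM(m.qty)=458
  2: ids {1, 2, 6, 8} → SUM(m.qty)=615
  3: ids {11} → SUM(m.qty)=5
  4: ids {—} → SUM(m.qty)=NULL
  5: ids {3, 7, 9} → SUM(m.qty)=463

India | 458 ; Chile | 615 ; Chile | 5 ; Kenya | NULL ; India | 463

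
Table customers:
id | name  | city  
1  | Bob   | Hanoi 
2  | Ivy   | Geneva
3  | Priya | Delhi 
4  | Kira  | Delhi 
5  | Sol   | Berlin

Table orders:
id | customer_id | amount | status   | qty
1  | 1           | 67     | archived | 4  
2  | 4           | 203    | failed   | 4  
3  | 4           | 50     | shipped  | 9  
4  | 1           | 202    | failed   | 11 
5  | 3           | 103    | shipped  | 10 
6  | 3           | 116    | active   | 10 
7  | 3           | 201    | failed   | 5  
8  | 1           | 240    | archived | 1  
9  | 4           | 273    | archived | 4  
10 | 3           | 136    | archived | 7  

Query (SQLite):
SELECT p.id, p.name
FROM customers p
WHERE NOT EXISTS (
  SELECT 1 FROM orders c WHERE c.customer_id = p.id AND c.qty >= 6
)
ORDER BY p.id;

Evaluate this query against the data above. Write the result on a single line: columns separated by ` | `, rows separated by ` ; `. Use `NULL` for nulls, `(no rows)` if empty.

For each customers row, check whether any orders with matching customer_id has qty >= 6.
Keep rows where that is false.

2 | Ivy ; 5 | Sol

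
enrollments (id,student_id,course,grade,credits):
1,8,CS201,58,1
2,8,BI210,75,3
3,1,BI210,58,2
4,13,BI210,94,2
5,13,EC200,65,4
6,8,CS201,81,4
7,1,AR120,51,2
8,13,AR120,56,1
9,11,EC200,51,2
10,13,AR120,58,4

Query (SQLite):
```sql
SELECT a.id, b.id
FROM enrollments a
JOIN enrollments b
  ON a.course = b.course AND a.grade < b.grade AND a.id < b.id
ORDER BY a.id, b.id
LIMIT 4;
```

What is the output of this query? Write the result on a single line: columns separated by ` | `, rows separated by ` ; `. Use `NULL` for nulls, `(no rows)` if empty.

1 | 6 ; 2 | 4 ; 3 | 4 ; 7 | 8

Pairs (a,b) with same course, a.grade < b.grade, a.id < b.id.
course groups: AR120:{7,8,10} BI210:{2,3,4} CS201:{1,6} EC200:{5,9}
Ordered by (a.id, b.id); first 4.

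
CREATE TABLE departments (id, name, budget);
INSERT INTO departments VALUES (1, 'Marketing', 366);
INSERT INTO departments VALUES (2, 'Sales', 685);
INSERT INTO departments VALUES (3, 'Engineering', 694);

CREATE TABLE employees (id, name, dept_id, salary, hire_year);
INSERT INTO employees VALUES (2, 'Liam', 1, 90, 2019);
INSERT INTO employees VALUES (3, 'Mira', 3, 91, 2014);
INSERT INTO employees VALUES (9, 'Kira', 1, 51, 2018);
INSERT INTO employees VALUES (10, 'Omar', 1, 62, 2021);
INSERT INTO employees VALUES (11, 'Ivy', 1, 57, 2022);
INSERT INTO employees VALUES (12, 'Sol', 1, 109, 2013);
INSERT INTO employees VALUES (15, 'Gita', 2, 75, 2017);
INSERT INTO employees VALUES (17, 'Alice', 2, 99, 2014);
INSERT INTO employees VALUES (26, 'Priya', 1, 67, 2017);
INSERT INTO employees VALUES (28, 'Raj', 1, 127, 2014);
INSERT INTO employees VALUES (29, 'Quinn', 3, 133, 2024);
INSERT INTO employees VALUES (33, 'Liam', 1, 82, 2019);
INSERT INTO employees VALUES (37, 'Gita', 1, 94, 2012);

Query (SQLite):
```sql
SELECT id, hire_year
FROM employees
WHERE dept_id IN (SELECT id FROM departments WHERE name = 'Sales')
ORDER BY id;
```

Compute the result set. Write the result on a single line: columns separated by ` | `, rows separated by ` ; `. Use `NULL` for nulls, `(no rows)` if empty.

15 | 2017 ; 17 | 2014

Inner query: departments.id where name = 'Sales'.
Outer: keep employees rows whose dept_id is in that set.
Inner query → {2}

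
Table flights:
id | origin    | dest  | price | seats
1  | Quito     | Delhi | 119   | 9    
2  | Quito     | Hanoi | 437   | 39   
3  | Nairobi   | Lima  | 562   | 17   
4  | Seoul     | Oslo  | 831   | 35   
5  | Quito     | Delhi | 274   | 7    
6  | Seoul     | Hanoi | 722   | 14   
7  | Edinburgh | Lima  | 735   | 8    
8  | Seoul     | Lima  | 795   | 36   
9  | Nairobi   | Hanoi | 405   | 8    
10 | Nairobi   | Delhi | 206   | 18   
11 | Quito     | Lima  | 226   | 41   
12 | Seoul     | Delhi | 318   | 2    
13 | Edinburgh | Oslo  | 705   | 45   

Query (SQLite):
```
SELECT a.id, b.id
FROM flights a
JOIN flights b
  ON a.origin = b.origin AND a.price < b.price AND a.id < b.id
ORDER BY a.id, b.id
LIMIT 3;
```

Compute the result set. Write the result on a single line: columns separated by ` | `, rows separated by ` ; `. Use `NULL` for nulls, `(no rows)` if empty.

1 | 2 ; 1 | 5 ; 1 | 11

Pairs (a,b) with same origin, a.price < b.price, a.id < b.id.
origin groups: Edinburgh:{7,13} Nairobi:{3,9,10} Quito:{1,2,5,11} Seoul:{4,6,8,12}
Ordered by (a.id, b.id); first 3.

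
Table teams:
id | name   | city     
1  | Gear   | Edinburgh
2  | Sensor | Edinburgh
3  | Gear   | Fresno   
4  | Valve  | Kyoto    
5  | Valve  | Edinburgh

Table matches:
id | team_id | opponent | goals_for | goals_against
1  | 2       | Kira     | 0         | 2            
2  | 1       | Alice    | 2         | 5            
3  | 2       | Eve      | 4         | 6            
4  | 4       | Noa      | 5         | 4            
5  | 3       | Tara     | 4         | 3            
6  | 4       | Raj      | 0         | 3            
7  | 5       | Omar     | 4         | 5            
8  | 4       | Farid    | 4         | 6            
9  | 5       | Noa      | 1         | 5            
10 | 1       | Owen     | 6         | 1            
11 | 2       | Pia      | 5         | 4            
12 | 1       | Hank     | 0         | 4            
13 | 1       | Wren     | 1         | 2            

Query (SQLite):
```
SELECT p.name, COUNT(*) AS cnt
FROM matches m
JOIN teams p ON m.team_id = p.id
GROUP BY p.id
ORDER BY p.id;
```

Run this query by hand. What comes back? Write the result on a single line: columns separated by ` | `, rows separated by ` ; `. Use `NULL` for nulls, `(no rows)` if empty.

Gear | 4 ; Sensor | 3 ; Gear | 1 ; Valve | 3 ; Valve | 2

Join each matches row to its teams via team_id.
Group joined rows by teams.id; compute COUNT(*) per group.
  1: ids {2, 10, 12, 13} → COUNT(*)=4
  2: ids {1, 3, 11} → COUNT(*)=3
  3: ids {5} → COUNT(*)=1
  4: ids {4, 6, 8} → COUNT(*)=3
  5: ids {7, 9} → COUNT(*)=2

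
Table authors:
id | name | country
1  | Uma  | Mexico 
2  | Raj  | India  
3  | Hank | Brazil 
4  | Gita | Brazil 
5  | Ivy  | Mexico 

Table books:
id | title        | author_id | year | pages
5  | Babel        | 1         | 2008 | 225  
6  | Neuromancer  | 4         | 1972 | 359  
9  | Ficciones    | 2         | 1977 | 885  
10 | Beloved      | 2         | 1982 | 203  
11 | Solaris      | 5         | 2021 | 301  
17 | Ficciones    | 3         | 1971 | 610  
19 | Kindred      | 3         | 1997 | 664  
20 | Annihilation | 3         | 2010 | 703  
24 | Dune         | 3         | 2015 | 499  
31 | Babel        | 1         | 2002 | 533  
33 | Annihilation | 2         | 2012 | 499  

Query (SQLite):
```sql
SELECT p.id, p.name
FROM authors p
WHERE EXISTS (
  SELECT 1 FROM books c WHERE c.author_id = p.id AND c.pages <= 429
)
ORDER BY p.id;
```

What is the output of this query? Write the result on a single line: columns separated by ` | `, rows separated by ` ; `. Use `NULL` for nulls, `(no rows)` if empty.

For each authors row, check whether any books with matching author_id has pages <= 429.
Keep rows where that is true.

1 | Uma ; 2 | Raj ; 4 | Gita ; 5 | Ivy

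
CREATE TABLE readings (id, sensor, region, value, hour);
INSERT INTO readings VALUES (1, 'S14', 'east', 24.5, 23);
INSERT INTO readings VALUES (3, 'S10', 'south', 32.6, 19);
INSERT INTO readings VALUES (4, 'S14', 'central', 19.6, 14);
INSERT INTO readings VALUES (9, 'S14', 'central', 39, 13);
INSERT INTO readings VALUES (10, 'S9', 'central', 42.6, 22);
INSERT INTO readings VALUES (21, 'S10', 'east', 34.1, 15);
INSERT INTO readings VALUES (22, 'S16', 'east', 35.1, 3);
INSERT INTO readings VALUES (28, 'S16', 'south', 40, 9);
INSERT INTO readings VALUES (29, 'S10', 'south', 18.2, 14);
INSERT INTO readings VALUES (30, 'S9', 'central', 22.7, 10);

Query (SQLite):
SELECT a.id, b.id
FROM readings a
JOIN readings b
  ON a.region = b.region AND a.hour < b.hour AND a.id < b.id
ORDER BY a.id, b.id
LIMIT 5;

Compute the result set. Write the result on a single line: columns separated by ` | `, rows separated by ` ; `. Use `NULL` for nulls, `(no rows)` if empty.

4 | 10 ; 9 | 10 ; 28 | 29

Pairs (a,b) with same region, a.hour < b.hour, a.id < b.id.
region groups: central:{4,9,10,30} east:{1,21,22} south:{3,28,29}
Ordered by (a.id, b.id); first 5.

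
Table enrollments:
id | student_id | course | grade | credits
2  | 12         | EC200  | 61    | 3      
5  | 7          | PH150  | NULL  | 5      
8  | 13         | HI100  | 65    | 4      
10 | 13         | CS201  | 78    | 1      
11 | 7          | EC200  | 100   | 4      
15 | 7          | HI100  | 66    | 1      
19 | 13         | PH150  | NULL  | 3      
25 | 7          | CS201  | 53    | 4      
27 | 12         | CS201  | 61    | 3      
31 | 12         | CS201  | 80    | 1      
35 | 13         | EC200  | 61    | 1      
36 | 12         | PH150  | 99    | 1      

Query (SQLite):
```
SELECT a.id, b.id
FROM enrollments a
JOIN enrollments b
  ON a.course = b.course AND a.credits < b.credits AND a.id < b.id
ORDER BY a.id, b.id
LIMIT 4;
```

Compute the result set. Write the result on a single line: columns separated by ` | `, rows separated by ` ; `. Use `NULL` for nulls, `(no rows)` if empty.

Pairs (a,b) with same course, a.credits < b.credits, a.id < b.id.
course groups: CS201:{10,25,27,31} EC200:{2,11,35} HI100:{8,15} PH150:{5,19,36}
Ordered by (a.id, b.id); first 4.

2 | 11 ; 10 | 25 ; 10 | 27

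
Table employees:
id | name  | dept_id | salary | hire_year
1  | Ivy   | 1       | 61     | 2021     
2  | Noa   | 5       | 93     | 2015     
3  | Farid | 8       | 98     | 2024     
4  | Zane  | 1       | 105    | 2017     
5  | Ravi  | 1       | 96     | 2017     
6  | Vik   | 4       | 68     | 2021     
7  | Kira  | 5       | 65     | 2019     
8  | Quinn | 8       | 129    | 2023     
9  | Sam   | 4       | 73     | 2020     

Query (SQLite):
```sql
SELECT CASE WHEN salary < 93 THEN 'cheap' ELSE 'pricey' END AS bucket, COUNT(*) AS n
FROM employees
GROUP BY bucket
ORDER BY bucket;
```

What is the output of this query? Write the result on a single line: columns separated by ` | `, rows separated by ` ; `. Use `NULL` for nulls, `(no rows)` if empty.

Bucket rows by salary < 93 → 'cheap' else 'pricey'; count each bucket.

cheap | 4 ; pricey | 5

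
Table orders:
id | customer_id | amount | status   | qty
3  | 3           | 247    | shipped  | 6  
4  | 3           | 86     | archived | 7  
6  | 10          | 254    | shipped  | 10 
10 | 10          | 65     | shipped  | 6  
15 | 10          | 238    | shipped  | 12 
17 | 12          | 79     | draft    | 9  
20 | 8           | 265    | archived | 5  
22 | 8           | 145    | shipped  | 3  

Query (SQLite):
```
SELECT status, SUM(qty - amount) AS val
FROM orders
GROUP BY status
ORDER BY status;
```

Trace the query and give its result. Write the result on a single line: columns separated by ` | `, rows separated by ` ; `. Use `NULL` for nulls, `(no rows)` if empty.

archived | -339 ; draft | -70 ; shipped | -912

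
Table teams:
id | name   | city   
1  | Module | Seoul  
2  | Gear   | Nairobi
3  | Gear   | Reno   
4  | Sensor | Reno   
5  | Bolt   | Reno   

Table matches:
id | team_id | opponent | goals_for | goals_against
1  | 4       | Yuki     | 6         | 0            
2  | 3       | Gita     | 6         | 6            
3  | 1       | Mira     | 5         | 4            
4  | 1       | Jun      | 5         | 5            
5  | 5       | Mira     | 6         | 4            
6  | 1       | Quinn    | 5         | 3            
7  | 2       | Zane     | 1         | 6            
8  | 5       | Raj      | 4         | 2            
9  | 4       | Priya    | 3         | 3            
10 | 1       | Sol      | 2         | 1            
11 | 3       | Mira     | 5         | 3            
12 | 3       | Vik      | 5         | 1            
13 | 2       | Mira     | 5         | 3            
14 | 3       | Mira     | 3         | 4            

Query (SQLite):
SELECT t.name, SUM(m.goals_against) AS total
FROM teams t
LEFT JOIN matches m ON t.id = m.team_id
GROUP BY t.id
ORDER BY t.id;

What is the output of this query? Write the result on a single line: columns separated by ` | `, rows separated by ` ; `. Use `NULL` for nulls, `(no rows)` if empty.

LEFT JOIN keeps every teams row; unmatched ones get NULL for matches columns.
Group by teams.id and compute SUM(m.goals_against). SUM over an all-NULL group is NULL.
  1: ids {3, 4, 6, 10} → SUM(m.goals_against)=13
  2: ids {7, 13} → SUM(m.goals_against)=9
  3: ids {2, 11, 12, 14} → SUM(m.goals_against)=14
  4: ids {1, 9} → SUM(m.goals_against)=3
  5: ids {5, 8} → SUM(m.goals_against)=6

Module | 13 ; Gear | 9 ; Gear | 14 ; Sensor | 3 ; Bolt | 6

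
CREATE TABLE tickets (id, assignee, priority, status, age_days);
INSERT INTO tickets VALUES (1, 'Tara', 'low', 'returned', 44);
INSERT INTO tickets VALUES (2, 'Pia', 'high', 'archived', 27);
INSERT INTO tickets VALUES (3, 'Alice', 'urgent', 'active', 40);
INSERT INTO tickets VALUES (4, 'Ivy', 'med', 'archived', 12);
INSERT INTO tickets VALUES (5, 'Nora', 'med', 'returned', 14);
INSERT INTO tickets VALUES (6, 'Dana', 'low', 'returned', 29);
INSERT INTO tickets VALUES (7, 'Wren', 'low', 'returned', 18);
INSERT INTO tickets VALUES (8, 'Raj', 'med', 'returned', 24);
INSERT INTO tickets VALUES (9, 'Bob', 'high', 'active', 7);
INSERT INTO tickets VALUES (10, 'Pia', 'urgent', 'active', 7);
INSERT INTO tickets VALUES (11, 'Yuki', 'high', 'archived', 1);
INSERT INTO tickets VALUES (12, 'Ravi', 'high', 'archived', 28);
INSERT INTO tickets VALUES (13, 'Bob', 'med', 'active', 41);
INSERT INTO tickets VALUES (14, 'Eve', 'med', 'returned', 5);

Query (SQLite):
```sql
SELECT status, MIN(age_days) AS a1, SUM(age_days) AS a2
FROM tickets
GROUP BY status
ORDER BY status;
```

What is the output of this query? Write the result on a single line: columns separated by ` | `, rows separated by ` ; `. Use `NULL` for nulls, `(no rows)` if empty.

active | 7 | 95 ; archived | 1 | 68 ; returned | 5 | 134

Group tickets by status.
Per group compute: MIN(age_days), SUM(age_days).
  active: ids {3, 9, 10, 13} → MIN(age_days)=7, SUM(age_days)=95
  archived: ids {2, 4, 11, 12} → MIN(age_days)=1, SUM(age_days)=68
  returned: ids {1, 5, 6, 7, 8, 14} → MIN(age_days)=5, SUM(age_days)=134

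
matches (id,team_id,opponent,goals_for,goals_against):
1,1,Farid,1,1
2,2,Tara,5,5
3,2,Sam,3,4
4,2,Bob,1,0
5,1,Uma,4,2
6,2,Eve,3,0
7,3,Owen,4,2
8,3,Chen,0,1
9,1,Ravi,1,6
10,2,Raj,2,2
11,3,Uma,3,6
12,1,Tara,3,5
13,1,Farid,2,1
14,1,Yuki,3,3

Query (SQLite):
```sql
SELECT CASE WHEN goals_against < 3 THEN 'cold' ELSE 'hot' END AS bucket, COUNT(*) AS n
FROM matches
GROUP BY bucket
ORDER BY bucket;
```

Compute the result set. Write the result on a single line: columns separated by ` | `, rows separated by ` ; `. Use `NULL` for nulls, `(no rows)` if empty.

cold | 8 ; hot | 6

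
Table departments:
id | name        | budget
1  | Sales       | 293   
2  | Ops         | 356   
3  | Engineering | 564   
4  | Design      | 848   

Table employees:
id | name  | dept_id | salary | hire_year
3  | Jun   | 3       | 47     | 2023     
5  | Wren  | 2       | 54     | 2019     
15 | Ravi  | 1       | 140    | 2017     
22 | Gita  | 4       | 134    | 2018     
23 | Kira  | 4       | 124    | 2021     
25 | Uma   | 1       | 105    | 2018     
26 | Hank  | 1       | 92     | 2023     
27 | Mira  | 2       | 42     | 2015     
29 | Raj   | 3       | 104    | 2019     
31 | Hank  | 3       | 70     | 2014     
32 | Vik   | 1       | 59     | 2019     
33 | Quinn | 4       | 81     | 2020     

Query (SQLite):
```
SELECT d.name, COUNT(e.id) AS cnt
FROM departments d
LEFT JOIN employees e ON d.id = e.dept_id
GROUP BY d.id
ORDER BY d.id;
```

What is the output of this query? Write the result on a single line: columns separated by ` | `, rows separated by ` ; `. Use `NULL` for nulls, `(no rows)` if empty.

LEFT JOIN keeps every departments row; unmatched ones get NULL for employees columns.
Group by departments.id and compute COUNT(e.id). COUNT(col) of an all-NULL group is 0.
  1: ids {15, 25, 26, 32} → COUNT(e.id)=4
  2: ids {5, 27} → COUNT(e.id)=2
  3: ids {3, 29, 31} → COUNT(e.id)=3
  4: ids {22, 23, 33} → COUNT(e.id)=3

Sales | 4 ; Ops | 2 ; Engineering | 3 ; Design | 3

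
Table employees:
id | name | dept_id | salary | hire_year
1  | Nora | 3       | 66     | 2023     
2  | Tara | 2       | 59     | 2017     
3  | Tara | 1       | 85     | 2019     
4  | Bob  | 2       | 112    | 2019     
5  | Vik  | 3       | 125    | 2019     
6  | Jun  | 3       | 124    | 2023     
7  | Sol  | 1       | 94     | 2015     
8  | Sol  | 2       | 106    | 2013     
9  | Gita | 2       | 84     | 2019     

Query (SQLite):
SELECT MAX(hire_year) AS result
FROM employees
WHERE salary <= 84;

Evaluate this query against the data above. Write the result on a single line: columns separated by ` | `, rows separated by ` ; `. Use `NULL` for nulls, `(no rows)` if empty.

2023

Rows where salary <= 84 → hire_year values: [2023, 2017, 2019].
MAX of non-NULL values = 2023.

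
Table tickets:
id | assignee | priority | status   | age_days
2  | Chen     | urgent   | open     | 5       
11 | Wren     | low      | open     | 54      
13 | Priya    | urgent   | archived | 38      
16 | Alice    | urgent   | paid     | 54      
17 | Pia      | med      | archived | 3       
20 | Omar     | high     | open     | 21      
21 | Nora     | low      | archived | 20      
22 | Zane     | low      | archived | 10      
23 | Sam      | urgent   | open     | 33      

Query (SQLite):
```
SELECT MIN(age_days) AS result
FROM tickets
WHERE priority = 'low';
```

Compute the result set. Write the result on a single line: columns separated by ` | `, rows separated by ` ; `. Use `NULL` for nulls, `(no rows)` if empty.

Rows where priority='low' → age_days values: [54, 20, 10].
MIN of non-NULL values = 10.

10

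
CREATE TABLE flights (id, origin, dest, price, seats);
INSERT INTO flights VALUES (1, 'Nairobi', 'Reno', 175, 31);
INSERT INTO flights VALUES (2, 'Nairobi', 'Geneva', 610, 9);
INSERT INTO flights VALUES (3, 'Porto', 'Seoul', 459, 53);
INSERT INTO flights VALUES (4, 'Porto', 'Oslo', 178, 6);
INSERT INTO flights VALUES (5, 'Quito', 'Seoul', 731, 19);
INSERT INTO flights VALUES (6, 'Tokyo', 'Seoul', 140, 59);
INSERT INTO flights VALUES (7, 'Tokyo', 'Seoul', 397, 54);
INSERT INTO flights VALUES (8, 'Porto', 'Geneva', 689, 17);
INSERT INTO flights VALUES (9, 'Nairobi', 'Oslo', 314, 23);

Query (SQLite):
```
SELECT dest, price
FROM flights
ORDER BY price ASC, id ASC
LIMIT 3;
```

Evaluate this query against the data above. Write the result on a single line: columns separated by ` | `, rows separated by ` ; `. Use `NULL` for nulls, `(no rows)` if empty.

Seoul | 140 ; Reno | 175 ; Oslo | 178

Sort by price asc, tiebreak id asc: (140, id=6), (175, id=1), (178, id=4), (314, id=9), (397, id=7), (459, id=3) …. Take first 3.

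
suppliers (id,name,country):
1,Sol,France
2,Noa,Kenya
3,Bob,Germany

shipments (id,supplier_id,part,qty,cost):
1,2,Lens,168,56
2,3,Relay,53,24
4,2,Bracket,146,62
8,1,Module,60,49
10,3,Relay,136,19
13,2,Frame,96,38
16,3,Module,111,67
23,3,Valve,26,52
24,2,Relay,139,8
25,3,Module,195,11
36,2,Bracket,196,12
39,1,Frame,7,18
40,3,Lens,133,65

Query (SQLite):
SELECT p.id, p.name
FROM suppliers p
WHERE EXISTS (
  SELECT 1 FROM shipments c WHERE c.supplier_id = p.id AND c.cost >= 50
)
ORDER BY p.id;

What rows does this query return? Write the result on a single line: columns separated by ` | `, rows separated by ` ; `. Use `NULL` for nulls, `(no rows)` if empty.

For each suppliers row, check whether any shipments with matching supplier_id has cost >= 50.
Keep rows where that is true.

2 | Noa ; 3 | Bob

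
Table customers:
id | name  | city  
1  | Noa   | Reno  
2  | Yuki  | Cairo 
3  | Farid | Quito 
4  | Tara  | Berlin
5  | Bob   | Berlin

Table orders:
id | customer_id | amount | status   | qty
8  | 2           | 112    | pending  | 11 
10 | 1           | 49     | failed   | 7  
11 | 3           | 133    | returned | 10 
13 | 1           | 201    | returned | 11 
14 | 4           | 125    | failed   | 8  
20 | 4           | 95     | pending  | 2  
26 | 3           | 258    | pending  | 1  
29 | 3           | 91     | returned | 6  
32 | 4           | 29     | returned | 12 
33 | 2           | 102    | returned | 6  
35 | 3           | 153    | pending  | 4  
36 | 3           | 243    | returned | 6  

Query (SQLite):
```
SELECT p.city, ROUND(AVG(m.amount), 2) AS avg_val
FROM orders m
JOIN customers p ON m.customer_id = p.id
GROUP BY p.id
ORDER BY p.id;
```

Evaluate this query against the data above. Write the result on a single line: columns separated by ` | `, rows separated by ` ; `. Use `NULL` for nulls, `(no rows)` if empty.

Reno | 125 ; Cairo | 107 ; Quito | 175.6 ; Berlin | 83

Join each orders row to its customers via customer_id.
Group joined rows by customers.id; compute ROUND(AVG(m.amount), 2) per group.
  1: ids {10, 13} → ROUND(AVG(m.amount), 2)=125
  2: ids {8, 33} → ROUND(AVG(m.amount), 2)=107
  3: ids {11, 26, 29, 35, 36} → ROUND(AVG(m.amount), 2)=175.6
  4: ids {14, 20, 32} → ROUND(AVG(m.amount), 2)=83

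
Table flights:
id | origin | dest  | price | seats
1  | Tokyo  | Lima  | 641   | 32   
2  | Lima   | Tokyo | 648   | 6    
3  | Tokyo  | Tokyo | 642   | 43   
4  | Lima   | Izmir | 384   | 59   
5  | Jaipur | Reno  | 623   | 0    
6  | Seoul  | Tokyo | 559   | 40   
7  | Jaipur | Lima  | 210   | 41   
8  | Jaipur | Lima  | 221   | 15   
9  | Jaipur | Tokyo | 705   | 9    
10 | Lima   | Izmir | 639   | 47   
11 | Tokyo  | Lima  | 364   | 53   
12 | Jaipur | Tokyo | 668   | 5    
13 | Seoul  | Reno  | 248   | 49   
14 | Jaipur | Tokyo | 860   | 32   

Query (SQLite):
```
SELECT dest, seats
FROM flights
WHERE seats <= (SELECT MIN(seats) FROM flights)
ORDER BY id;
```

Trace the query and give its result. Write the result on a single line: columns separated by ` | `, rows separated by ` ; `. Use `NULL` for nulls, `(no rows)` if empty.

Reno | 0

Scalar subquery: MIN(seats) over all flights rows = 0.
Keep rows where seats <= that value.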